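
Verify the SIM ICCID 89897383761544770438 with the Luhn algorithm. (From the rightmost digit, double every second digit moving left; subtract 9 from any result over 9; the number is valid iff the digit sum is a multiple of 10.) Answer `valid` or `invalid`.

valid

From the right, keep odd positions and double even positions (subtract 9 from any doubled value over 9):
  doubled (positions 2,4,...): 6 0 5 8 2 5 7 5 7 7 → sum 52
  kept (positions 1,3,...): 8 4 7 4 5 6 3 3 9 9 → sum 58
Total = 110.
110 mod 10 = 0, so the number is valid.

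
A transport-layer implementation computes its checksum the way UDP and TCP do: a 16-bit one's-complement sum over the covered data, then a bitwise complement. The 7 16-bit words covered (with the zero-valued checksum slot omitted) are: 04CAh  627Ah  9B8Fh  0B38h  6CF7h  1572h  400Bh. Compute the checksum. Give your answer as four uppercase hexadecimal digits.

One's-complement addition (fold any carry out of bit 15 back into bit 0):
  0x04CA + 0x627A = 0x06744
  0x6744 + 0x9B8F = 0x102D3 → wrap carry → 0x02D4
  0x02D4 + 0x0B38 = 0x00E0C
  0x0E0C + 0x6CF7 = 0x07B03
  0x7B03 + 0x1572 = 0x09075
  0x9075 + 0x400B = 0x0D080
One's-complement sum = 0xD080.
Checksum = ~0xD080 & 0xFFFF = 0x2F7F.

2F7F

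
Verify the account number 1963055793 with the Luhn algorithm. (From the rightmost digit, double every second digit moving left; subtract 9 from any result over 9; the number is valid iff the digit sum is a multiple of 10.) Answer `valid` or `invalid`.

invalid

From the right, keep odd positions and double even positions (subtract 9 from any doubled value over 9):
  doubled (positions 2,4,...): 9 1 0 3 2 → sum 15
  kept (positions 1,3,...): 3 7 5 3 9 → sum 27
Total = 42.
42 mod 10 = 2, so the number is invalid.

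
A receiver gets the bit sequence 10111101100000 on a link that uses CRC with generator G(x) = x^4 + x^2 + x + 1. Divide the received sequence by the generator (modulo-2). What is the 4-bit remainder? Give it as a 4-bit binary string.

Modulo-2 division of 10111101100000 by 10111:
  pos 0: 10111 XOR 10111 = 00000
  pos 5: 10110 XOR 10111 = 00001
  pos 9: 10000 XOR 10111 = 00111
Remainder = 0111 (nonzero — an error is detected).

0111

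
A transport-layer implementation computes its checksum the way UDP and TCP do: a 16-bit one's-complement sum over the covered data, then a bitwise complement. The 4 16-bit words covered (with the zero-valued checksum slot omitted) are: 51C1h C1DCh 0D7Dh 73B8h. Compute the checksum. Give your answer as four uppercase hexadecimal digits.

One's-complement addition (fold any carry out of bit 15 back into bit 0):
  0x51C1 + 0xC1DC = 0x1139D → wrap carry → 0x139E
  0x139E + 0x0D7D = 0x0211B
  0x211B + 0x73B8 = 0x094D3
One's-complement sum = 0x94D3.
Checksum = ~0x94D3 & 0xFFFF = 0x6B2C.

6B2C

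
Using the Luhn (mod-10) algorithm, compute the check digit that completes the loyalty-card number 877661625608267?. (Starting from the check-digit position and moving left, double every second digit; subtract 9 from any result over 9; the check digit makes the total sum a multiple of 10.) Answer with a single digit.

Partial digits right→left: 7 6 2 8 0 6 5 2 6 1 6 6 7 7 8
Double every second digit counting from the check-digit position (so the 1st, 3rd, 5th, ... of the partial from the right).
  doubled (with −9 where >9): 5 4 0 1 3 3 5 7 → sum 28
  kept as-is: 6 8 6 2 1 6 7 → sum 36
Total = 28 + 36 = 64.
Check digit = (10 − (64 mod 10)) mod 10 = 6.

6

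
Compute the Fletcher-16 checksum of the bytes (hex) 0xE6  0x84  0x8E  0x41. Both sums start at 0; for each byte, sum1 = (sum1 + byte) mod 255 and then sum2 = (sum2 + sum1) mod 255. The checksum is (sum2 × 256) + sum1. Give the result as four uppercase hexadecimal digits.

873B

Running sums (mod 255):
  after byte 0 (0xE6): sum1=230, sum2=230
  after byte 1 (0x84): sum1=107, sum2=82
  after byte 2 (0x8E): sum1=249, sum2=76
  after byte 3 (0x41): sum1=59, sum2=135
Checksum = sum2·256 + sum1 = 135·256 + 59 = 34619 = 0x873B.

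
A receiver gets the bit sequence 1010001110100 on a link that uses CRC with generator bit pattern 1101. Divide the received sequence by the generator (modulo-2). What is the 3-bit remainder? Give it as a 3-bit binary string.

Modulo-2 division of 1010001110100 by 1101:
  pos 0: 1010 XOR 1101 = 0111
  pos 1: 1110 XOR 1101 = 0011
  pos 3: 1101 XOR 1101 = 0000
  pos 7: 1101 XOR 1101 = 0000
Remainder = 000 (zero — the frame passes the CRC check).

000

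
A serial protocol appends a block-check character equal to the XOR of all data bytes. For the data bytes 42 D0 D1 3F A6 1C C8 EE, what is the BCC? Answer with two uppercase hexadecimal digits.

E0

XOR the bytes together:
  start with 0x42
  0x42 ⊕ 0xD0 = 0x92
  0x92 ⊕ 0xD1 = 0x43
  0x43 ⊕ 0x3F = 0x7C
  0x7C ⊕ 0xA6 = 0xDA
  0xDA ⊕ 0x1C = 0xC6
  0xC6 ⊕ 0xC8 = 0x0E
  0x0E ⊕ 0xEE = 0xE0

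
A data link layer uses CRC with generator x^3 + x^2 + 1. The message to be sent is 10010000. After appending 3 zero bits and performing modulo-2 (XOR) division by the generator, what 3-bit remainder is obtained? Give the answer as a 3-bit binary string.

100

Append 3 zeros: 10010000000. Divide by 1101 (XOR where the leading bit is 1):
  pos 0: 1001 XOR 1101 = 0100
  pos 1: 1000 XOR 1101 = 0101
  pos 2: 1010 XOR 1101 = 0111
  pos 3: 1110 XOR 1101 = 0011
  pos 5: 1100 XOR 1101 = 0001
Remainder (last 3 bits) = 100. This is the CRC / FCS.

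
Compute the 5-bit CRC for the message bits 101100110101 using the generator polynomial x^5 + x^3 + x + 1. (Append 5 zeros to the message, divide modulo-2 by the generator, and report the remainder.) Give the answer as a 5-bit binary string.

Append 5 zeros: 10110011010100000. Divide by 101011 (XOR where the leading bit is 1):
  pos 0: 101100 XOR 101011 = 000111
  pos 3: 111110 XOR 101011 = 010101
  pos 4: 101011 XOR 101011 = 000000
  pos 11: 100000 XOR 101011 = 001011
Remainder (last 5 bits) = 01011. This is the CRC / FCS.

01011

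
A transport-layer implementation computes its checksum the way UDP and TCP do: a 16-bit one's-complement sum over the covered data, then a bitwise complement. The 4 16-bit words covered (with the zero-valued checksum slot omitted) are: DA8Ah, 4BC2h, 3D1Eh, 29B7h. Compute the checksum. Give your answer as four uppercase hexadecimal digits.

One's-complement addition (fold any carry out of bit 15 back into bit 0):
  0xDA8A + 0x4BC2 = 0x1264C → wrap carry → 0x264D
  0x264D + 0x3D1E = 0x0636B
  0x636B + 0x29B7 = 0x08D22
One's-complement sum = 0x8D22.
Checksum = ~0x8D22 & 0xFFFF = 0x72DD.

72DD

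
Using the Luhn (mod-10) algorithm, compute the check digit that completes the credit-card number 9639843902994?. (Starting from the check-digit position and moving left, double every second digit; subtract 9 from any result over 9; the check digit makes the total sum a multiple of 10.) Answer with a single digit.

6

Partial digits right→left: 4 9 9 2 0 9 3 4 8 9 3 6 9
Double every second digit counting from the check-digit position (so the 1st, 3rd, 5th, ... of the partial from the right).
  doubled (with −9 where >9): 8 9 0 6 7 6 9 → sum 45
  kept as-is: 9 2 9 4 9 6 → sum 39
Total = 45 + 39 = 84.
Check digit = (10 − (84 mod 10)) mod 10 = 6.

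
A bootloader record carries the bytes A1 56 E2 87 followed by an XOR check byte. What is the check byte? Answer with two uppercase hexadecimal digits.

XOR the bytes together:
  start with 0xA1
  0xA1 ⊕ 0x56 = 0xF7
  0xF7 ⊕ 0xE2 = 0x15
  0x15 ⊕ 0x87 = 0x92

92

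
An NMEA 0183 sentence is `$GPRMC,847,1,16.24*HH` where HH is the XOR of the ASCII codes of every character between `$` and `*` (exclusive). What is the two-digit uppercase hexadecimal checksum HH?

XOR the ASCII codes of the payload characters:
  'G' = 0x47 → acc = 0x47
  'P' = 0x50 → acc = 0x17
  'R' = 0x52 → acc = 0x45
  'M' = 0x4D → acc = 0x08
  'C' = 0x43 → acc = 0x4B
  ',' = 0x2C → acc = 0x67
  '8' = 0x38 → acc = 0x5F
  '4' = 0x34 → acc = 0x6B
  '7' = 0x37 → acc = 0x5C
  ',' = 0x2C → acc = 0x70
  '1' = 0x31 → acc = 0x41
  ',' = 0x2C → acc = 0x6D
  '1' = 0x31 → acc = 0x5C
  '6' = 0x36 → acc = 0x6A
  '.' = 0x2E → acc = 0x44
  '2' = 0x32 → acc = 0x76
  '4' = 0x34 → acc = 0x42
Checksum = 0x42.

42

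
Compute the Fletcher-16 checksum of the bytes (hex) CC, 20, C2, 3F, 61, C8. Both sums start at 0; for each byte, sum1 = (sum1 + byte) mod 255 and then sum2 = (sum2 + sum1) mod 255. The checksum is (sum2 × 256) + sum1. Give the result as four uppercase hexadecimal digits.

C119

Running sums (mod 255):
  after byte 0 (CC): sum1=204, sum2=204
  after byte 1 (20): sum1=236, sum2=185
  after byte 2 (C2): sum1=175, sum2=105
  after byte 3 (3F): sum1=238, sum2=88
  after byte 4 (61): sum1=80, sum2=168
  after byte 5 (C8): sum1=25, sum2=193
Checksum = sum2·256 + sum1 = 193·256 + 25 = 49433 = 0xC119.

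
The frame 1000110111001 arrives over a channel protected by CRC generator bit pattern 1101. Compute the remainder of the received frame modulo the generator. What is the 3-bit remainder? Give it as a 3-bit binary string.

Modulo-2 division of 1000110111001 by 1101:
  pos 0: 1000 XOR 1101 = 0101
  pos 1: 1011 XOR 1101 = 0110
  pos 2: 1101 XOR 1101 = 0000
  pos 7: 1110 XOR 1101 = 0011
  pos 9: 1101 XOR 1101 = 0000
Remainder = 000 (zero — the frame passes the CRC check).

000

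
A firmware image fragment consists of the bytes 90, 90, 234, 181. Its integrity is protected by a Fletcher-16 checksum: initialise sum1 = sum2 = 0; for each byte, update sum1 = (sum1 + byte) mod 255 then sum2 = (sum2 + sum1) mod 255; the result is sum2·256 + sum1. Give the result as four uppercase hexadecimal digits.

0455

Running sums (mod 255):
  after byte 0 (90): sum1=90, sum2=90
  after byte 1 (90): sum1=180, sum2=15
  after byte 2 (234): sum1=159, sum2=174
  after byte 3 (181): sum1=85, sum2=4
Checksum = sum2·256 + sum1 = 4·256 + 85 = 1109 = 0x0455.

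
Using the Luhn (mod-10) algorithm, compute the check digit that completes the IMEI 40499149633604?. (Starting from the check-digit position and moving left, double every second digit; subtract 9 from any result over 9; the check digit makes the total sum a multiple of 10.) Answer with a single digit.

3

Partial digits right→left: 4 0 6 3 3 6 9 4 1 9 9 4 0 4
Double every second digit counting from the check-digit position (so the 1st, 3rd, 5th, ... of the partial from the right).
  doubled (with −9 where >9): 8 3 6 9 2 9 0 → sum 37
  kept as-is: 0 3 6 4 9 4 4 → sum 30
Total = 37 + 30 = 67.
Check digit = (10 − (67 mod 10)) mod 10 = 3.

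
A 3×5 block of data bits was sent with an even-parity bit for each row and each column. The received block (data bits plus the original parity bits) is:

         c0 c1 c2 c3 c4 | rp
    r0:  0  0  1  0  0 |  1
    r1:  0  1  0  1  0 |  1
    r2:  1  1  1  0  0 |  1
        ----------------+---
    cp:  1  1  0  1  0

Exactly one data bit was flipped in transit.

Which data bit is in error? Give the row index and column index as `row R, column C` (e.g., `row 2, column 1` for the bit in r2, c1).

row 1, column 1

Recompute each row's even parity and compare to rp:
  r0: data parity 1, sent rp 1 → ok
  r1: data parity 0, sent rp 1 → mismatch
  r2: data parity 1, sent rp 1 → ok
Recompute each column's even parity and compare to cp:
  c0: data parity 1, sent cp 1 → ok
  c1: data parity 0, sent cp 1 → mismatch
  c2: data parity 0, sent cp 0 → ok
  c3: data parity 1, sent cp 1 → ok
  c4: data parity 0, sent cp 0 → ok
Exactly one row (r1) and one column (c1) fail → the flipped bit is at their intersection.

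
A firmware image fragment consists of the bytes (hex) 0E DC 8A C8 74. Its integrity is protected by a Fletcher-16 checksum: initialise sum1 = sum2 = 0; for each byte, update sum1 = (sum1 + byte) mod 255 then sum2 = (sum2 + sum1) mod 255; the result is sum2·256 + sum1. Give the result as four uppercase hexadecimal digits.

Running sums (mod 255):
  after byte 0 (0E): sum1=14, sum2=14
  after byte 1 (DC): sum1=234, sum2=248
  after byte 2 (8A): sum1=117, sum2=110
  after byte 3 (C8): sum1=62, sum2=172
  after byte 4 (74): sum1=178, sum2=95
Checksum = sum2·256 + sum1 = 95·256 + 178 = 24498 = 0x5FB2.

5FB2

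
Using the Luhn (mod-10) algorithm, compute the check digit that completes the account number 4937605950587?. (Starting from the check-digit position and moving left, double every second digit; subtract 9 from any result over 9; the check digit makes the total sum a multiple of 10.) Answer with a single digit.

Partial digits right→left: 7 8 5 0 5 9 5 0 6 7 3 9 4
Double every second digit counting from the check-digit position (so the 1st, 3rd, 5th, ... of the partial from the right).
  doubled (with −9 where >9): 5 1 1 1 3 6 8 → sum 25
  kept as-is: 8 0 9 0 7 9 → sum 33
Total = 25 + 33 = 58.
Check digit = (10 − (58 mod 10)) mod 10 = 2.

2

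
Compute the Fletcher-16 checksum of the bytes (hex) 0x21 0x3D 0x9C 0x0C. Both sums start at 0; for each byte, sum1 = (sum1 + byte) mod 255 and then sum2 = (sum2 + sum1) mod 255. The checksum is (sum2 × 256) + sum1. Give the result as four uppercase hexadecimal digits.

Running sums (mod 255):
  after byte 0 (0x21): sum1=33, sum2=33
  after byte 1 (0x3D): sum1=94, sum2=127
  after byte 2 (0x9C): sum1=250, sum2=122
  after byte 3 (0x0C): sum1=7, sum2=129
Checksum = sum2·256 + sum1 = 129·256 + 7 = 33031 = 0x8107.

8107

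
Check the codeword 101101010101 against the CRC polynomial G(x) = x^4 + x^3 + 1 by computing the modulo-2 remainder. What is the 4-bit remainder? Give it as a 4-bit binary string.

0101

Modulo-2 division of 101101010101 by 11001:
  pos 0: 10110 XOR 11001 = 01111
  pos 1: 11111 XOR 11001 = 00110
  pos 3: 11001 XOR 11001 = 00000
Remainder = 0101 (nonzero — an error is detected).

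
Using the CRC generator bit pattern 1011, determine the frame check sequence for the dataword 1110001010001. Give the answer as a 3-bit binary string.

Append 3 zeros: 1110001010001000. Divide by 1011 (XOR where the leading bit is 1):
  pos 0: 1110 XOR 1011 = 0101
  pos 1: 1010 XOR 1011 = 0001
  pos 4: 1010 XOR 1011 = 0001
  pos 7: 1100 XOR 1011 = 0111
  pos 8: 1110 XOR 1011 = 0101
  pos 9: 1011 XOR 1011 = 0000
Remainder (last 3 bits) = 000. This is the CRC / FCS.

000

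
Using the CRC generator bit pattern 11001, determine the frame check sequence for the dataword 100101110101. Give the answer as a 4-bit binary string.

Append 4 zeros: 1001011101010000. Divide by 11001 (XOR where the leading bit is 1):
  pos 0: 10010 XOR 11001 = 01011
  pos 1: 10111 XOR 11001 = 01110
  pos 2: 11101 XOR 11001 = 00100
  pos 4: 10010 XOR 11001 = 01011
  pos 5: 10111 XOR 11001 = 01110
  pos 6: 11100 XOR 11001 = 00101
  pos 8: 10110 XOR 11001 = 01111
  pos 9: 11110 XOR 11001 = 00111
  pos 11: 11100 XOR 11001 = 00101
Remainder (last 4 bits) = 0101. This is the CRC / FCS.

0101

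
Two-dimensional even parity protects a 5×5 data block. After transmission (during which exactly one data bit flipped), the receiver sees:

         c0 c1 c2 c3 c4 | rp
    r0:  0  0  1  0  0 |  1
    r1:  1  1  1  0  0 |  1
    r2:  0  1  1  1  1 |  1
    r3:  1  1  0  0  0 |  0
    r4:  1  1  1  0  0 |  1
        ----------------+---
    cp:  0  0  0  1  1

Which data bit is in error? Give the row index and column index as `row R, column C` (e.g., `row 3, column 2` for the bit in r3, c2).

row 2, column 0

Recompute each row's even parity and compare to rp:
  r0: data parity 1, sent rp 1 → ok
  r1: data parity 1, sent rp 1 → ok
  r2: data parity 0, sent rp 1 → mismatch
  r3: data parity 0, sent rp 0 → ok
  r4: data parity 1, sent rp 1 → ok
Recompute each column's even parity and compare to cp:
  c0: data parity 1, sent cp 0 → mismatch
  c1: data parity 0, sent cp 0 → ok
  c2: data parity 0, sent cp 0 → ok
  c3: data parity 1, sent cp 1 → ok
  c4: data parity 1, sent cp 1 → ok
Exactly one row (r2) and one column (c0) fail → the flipped bit is at their intersection.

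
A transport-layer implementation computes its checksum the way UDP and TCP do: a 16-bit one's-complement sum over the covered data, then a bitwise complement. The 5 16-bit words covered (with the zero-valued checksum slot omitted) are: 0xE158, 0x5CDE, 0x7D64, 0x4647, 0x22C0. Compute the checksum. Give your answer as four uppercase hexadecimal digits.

DB5C

One's-complement addition (fold any carry out of bit 15 back into bit 0):
  0xE158 + 0x5CDE = 0x13E36 → wrap carry → 0x3E37
  0x3E37 + 0x7D64 = 0x0BB9B
  0xBB9B + 0x4647 = 0x101E2 → wrap carry → 0x01E3
  0x01E3 + 0x22C0 = 0x024A3
One's-complement sum = 0x24A3.
Checksum = ~0x24A3 & 0xFFFF = 0xDB5C.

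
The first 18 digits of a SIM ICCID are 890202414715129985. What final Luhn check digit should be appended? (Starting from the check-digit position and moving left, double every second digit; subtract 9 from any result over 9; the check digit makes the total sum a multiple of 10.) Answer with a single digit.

6

Partial digits right→left: 5 8 9 9 2 1 5 1 7 4 1 4 2 0 2 0 9 8
Double every second digit counting from the check-digit position (so the 1st, 3rd, 5th, ... of the partial from the right).
  doubled (with −9 where >9): 1 9 4 1 5 2 4 4 9 → sum 39
  kept as-is: 8 9 1 1 4 4 0 0 8 → sum 35
Total = 39 + 35 = 74.
Check digit = (10 − (74 mod 10)) mod 10 = 6.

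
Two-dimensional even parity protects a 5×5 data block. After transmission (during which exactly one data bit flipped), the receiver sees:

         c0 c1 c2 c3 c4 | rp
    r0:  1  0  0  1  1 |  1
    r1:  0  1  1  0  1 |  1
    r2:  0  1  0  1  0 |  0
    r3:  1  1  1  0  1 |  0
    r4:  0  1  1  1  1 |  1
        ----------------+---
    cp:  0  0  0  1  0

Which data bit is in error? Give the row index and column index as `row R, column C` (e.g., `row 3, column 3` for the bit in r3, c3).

row 4, column 2

Recompute each row's even parity and compare to rp:
  r0: data parity 1, sent rp 1 → ok
  r1: data parity 1, sent rp 1 → ok
  r2: data parity 0, sent rp 0 → ok
  r3: data parity 0, sent rp 0 → ok
  r4: data parity 0, sent rp 1 → mismatch
Recompute each column's even parity and compare to cp:
  c0: data parity 0, sent cp 0 → ok
  c1: data parity 0, sent cp 0 → ok
  c2: data parity 1, sent cp 0 → mismatch
  c3: data parity 1, sent cp 1 → ok
  c4: data parity 0, sent cp 0 → ok
Exactly one row (r4) and one column (c2) fail → the flipped bit is at their intersection.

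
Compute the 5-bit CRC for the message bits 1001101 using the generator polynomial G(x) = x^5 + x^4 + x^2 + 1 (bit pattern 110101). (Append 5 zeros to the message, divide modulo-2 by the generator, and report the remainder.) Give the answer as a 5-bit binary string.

Append 5 zeros: 100110100000. Divide by 110101 (XOR where the leading bit is 1):
  pos 0: 100110 XOR 110101 = 010011
  pos 1: 100111 XOR 110101 = 010010
  pos 2: 100100 XOR 110101 = 010001
  pos 3: 100010 XOR 110101 = 010111
  pos 4: 101110 XOR 110101 = 011011
  pos 5: 110110 XOR 110101 = 000011
Remainder (last 5 bits) = 00110. This is the CRC / FCS.

00110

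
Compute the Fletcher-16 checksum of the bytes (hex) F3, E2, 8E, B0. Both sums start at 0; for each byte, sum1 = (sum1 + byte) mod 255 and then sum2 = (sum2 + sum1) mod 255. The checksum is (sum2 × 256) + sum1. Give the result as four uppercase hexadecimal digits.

Running sums (mod 255):
  after byte 0 (F3): sum1=243, sum2=243
  after byte 1 (E2): sum1=214, sum2=202
  after byte 2 (8E): sum1=101, sum2=48
  after byte 3 (B0): sum1=22, sum2=70
Checksum = sum2·256 + sum1 = 70·256 + 22 = 17942 = 0x4616.

4616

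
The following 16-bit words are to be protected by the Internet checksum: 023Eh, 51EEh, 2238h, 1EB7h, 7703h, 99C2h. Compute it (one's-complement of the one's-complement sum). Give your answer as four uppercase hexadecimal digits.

5A1E

One's-complement addition (fold any carry out of bit 15 back into bit 0):
  0x023E + 0x51EE = 0x0542C
  0x542C + 0x2238 = 0x07664
  0x7664 + 0x1EB7 = 0x0951B
  0x951B + 0x7703 = 0x10C1E → wrap carry → 0x0C1F
  0x0C1F + 0x99C2 = 0x0A5E1
One's-complement sum = 0xA5E1.
Checksum = ~0xA5E1 & 0xFFFF = 0x5A1E.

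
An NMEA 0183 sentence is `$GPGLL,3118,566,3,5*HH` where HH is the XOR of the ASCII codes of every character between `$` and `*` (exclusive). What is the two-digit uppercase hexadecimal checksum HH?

68

XOR the ASCII codes of the payload characters:
  'G' = 0x47 → acc = 0x47
  'P' = 0x50 → acc = 0x17
  'G' = 0x47 → acc = 0x50
  'L' = 0x4C → acc = 0x1C
  'L' = 0x4C → acc = 0x50
  ',' = 0x2C → acc = 0x7C
  '3' = 0x33 → acc = 0x4F
  '1' = 0x31 → acc = 0x7E
  '1' = 0x31 → acc = 0x4F
  '8' = 0x38 → acc = 0x77
  ',' = 0x2C → acc = 0x5B
  '5' = 0x35 → acc = 0x6E
  '6' = 0x36 → acc = 0x58
  '6' = 0x36 → acc = 0x6E
  ',' = 0x2C → acc = 0x42
  '3' = 0x33 → acc = 0x71
  ',' = 0x2C → acc = 0x5D
  '5' = 0x35 → acc = 0x68
Checksum = 0x68.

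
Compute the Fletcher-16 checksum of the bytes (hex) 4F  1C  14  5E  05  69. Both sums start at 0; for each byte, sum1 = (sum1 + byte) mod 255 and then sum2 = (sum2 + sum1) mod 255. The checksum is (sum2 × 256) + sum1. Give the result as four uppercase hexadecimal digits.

474C

Running sums (mod 255):
  after byte 0 (4F): sum1=79, sum2=79
  after byte 1 (1C): sum1=107, sum2=186
  after byte 2 (14): sum1=127, sum2=58
  after byte 3 (5E): sum1=221, sum2=24
  after byte 4 (05): sum1=226, sum2=250
  after byte 5 (69): sum1=76, sum2=71
Checksum = sum2·256 + sum1 = 71·256 + 76 = 18252 = 0x474C.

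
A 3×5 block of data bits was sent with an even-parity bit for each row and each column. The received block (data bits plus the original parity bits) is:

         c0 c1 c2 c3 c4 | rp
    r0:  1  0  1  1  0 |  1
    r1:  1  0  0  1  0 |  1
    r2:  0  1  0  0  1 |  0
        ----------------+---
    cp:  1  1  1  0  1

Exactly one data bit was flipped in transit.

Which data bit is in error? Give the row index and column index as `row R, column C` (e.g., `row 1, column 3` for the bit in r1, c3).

Recompute each row's even parity and compare to rp:
  r0: data parity 1, sent rp 1 → ok
  r1: data parity 0, sent rp 1 → mismatch
  r2: data parity 0, sent rp 0 → ok
Recompute each column's even parity and compare to cp:
  c0: data parity 0, sent cp 1 → mismatch
  c1: data parity 1, sent cp 1 → ok
  c2: data parity 1, sent cp 1 → ok
  c3: data parity 0, sent cp 0 → ok
  c4: data parity 1, sent cp 1 → ok
Exactly one row (r1) and one column (c0) fail → the flipped bit is at their intersection.

row 1, column 0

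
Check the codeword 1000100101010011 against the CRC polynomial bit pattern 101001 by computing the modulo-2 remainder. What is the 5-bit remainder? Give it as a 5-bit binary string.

Modulo-2 division of 1000100101010011 by 101001:
  pos 0: 100010 XOR 101001 = 001011
  pos 2: 101101 XOR 101001 = 000100
  pos 5: 100010 XOR 101001 = 001011
  pos 7: 101110 XOR 101001 = 000111
  pos 10: 111011 XOR 101001 = 010010
Remainder = 10010 (nonzero — an error is detected).

10010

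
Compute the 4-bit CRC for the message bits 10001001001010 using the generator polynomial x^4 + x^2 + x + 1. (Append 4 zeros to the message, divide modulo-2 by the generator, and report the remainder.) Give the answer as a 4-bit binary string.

Append 4 zeros: 100010010010100000. Divide by 10111 (XOR where the leading bit is 1):
  pos 0: 10001 XOR 10111 = 00110
  pos 2: 11000 XOR 10111 = 01111
  pos 3: 11111 XOR 10111 = 01000
  pos 4: 10000 XOR 10111 = 00111
  pos 6: 11101 XOR 10111 = 01010
  pos 7: 10100 XOR 10111 = 00011
  pos 10: 11100 XOR 10111 = 01011
  pos 11: 10110 XOR 10111 = 00001
Remainder (last 4 bits) = 0100. This is the CRC / FCS.

0100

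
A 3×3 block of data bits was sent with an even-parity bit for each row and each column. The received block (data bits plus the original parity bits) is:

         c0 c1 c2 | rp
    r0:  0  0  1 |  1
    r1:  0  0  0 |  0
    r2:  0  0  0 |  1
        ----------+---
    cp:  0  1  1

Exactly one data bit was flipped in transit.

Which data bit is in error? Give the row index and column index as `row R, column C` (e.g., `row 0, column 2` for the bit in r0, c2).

row 2, column 1

Recompute each row's even parity and compare to rp:
  r0: data parity 1, sent rp 1 → ok
  r1: data parity 0, sent rp 0 → ok
  r2: data parity 0, sent rp 1 → mismatch
Recompute each column's even parity and compare to cp:
  c0: data parity 0, sent cp 0 → ok
  c1: data parity 0, sent cp 1 → mismatch
  c2: data parity 1, sent cp 1 → ok
Exactly one row (r2) and one column (c1) fail → the flipped bit is at their intersection.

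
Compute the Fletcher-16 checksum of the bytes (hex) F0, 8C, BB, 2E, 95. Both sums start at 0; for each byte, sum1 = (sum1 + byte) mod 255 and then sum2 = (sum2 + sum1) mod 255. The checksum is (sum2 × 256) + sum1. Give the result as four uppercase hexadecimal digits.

0CFC

Running sums (mod 255):
  after byte 0 (F0): sum1=240, sum2=240
  after byte 1 (8C): sum1=125, sum2=110
  after byte 2 (BB): sum1=57, sum2=167
  after byte 3 (2E): sum1=103, sum2=15
  after byte 4 (95): sum1=252, sum2=12
Checksum = sum2·256 + sum1 = 12·256 + 252 = 3324 = 0x0CFC.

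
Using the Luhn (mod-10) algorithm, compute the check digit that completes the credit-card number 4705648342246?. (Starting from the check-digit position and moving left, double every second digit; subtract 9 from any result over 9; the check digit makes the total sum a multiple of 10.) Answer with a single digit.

2

Partial digits right→left: 6 4 2 2 4 3 8 4 6 5 0 7 4
Double every second digit counting from the check-digit position (so the 1st, 3rd, 5th, ... of the partial from the right).
  doubled (with −9 where >9): 3 4 8 7 3 0 8 → sum 33
  kept as-is: 4 2 3 4 5 7 → sum 25
Total = 33 + 25 = 58.
Check digit = (10 − (58 mod 10)) mod 10 = 2.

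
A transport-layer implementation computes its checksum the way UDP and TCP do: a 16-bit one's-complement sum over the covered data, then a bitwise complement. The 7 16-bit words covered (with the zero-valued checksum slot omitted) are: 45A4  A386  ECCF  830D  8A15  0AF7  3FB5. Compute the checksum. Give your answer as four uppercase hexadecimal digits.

D235

One's-complement addition (fold any carry out of bit 15 back into bit 0):
  0x45A4 + 0xA386 = 0x0E92A
  0xE92A + 0xECCF = 0x1D5F9 → wrap carry → 0xD5FA
  0xD5FA + 0x830D = 0x15907 → wrap carry → 0x5908
  0x5908 + 0x8A15 = 0x0E31D
  0xE31D + 0x0AF7 = 0x0EE14
  0xEE14 + 0x3FB5 = 0x12DC9 → wrap carry → 0x2DCA
One's-complement sum = 0x2DCA.
Checksum = ~0x2DCA & 0xFFFF = 0xD235.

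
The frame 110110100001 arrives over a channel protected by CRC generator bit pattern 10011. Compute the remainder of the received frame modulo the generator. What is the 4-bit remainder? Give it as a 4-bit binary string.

Modulo-2 division of 110110100001 by 10011:
  pos 0: 11011 XOR 10011 = 01000
  pos 1: 10000 XOR 10011 = 00011
  pos 4: 11100 XOR 10011 = 01111
  pos 5: 11110 XOR 10011 = 01101
  pos 6: 11010 XOR 10011 = 01001
  pos 7: 10011 XOR 10011 = 00000
Remainder = 0000 (zero — the frame passes the CRC check).

0000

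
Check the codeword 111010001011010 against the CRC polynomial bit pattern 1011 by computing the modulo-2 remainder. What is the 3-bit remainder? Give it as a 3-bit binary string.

Modulo-2 division of 111010001011010 by 1011:
  pos 0: 1110 XOR 1011 = 0101
  pos 1: 1011 XOR 1011 = 0000
  pos 8: 1011 XOR 1011 = 0000
Remainder = 010 (nonzero — an error is detected).

010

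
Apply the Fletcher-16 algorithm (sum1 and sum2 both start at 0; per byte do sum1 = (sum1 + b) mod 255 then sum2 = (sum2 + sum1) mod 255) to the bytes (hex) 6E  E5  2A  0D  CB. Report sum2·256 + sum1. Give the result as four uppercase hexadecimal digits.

Running sums (mod 255):
  after byte 0 (6E): sum1=110, sum2=110
  after byte 1 (E5): sum1=84, sum2=194
  after byte 2 (2A): sum1=126, sum2=65
  after byte 3 (0D): sum1=139, sum2=204
  after byte 4 (CB): sum1=87, sum2=36
Checksum = sum2·256 + sum1 = 36·256 + 87 = 9303 = 0x2457.

2457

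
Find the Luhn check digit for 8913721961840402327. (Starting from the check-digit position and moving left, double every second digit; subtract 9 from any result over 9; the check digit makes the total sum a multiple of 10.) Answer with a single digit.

7

Partial digits right→left: 7 2 3 2 0 4 0 4 8 1 6 9 1 2 7 3 1 9 8
Double every second digit counting from the check-digit position (so the 1st, 3rd, 5th, ... of the partial from the right).
  doubled (with −9 where >9): 5 6 0 0 7 3 2 5 2 7 → sum 37
  kept as-is: 2 2 4 4 1 9 2 3 9 → sum 36
Total = 37 + 36 = 73.
Check digit = (10 − (73 mod 10)) mod 10 = 7.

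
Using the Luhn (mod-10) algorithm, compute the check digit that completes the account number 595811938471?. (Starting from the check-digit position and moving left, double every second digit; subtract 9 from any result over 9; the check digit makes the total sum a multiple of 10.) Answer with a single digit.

1

Partial digits right→left: 1 7 4 8 3 9 1 1 8 5 9 5
Double every second digit counting from the check-digit position (so the 1st, 3rd, 5th, ... of the partial from the right).
  doubled (with −9 where >9): 2 8 6 2 7 9 → sum 34
  kept as-is: 7 8 9 1 5 5 → sum 35
Total = 34 + 35 = 69.
Check digit = (10 − (69 mod 10)) mod 10 = 1.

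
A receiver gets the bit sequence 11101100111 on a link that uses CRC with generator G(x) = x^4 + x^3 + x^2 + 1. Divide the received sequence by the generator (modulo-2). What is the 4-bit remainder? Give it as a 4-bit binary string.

Modulo-2 division of 11101100111 by 11101:
  pos 0: 11101 XOR 11101 = 00000
  pos 5: 10011 XOR 11101 = 01110
  pos 6: 11101 XOR 11101 = 00000
Remainder = 0000 (zero — the frame passes the CRC check).

0000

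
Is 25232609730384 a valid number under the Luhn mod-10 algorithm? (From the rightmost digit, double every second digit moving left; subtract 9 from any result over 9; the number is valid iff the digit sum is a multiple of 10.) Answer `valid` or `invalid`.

invalid

From the right, keep odd positions and double even positions (subtract 9 from any doubled value over 9):
  doubled (positions 2,4,...): 7 0 5 0 4 4 4 → sum 24
  kept (positions 1,3,...): 4 3 3 9 6 3 5 → sum 33
Total = 57.
57 mod 10 = 7, so the number is invalid.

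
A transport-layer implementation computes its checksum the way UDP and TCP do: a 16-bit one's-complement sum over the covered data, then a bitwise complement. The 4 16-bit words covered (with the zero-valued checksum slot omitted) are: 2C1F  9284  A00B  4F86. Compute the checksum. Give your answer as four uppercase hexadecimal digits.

51CA

One's-complement addition (fold any carry out of bit 15 back into bit 0):
  0x2C1F + 0x9284 = 0x0BEA3
  0xBEA3 + 0xA00B = 0x15EAE → wrap carry → 0x5EAF
  0x5EAF + 0x4F86 = 0x0AE35
One's-complement sum = 0xAE35.
Checksum = ~0xAE35 & 0xFFFF = 0x51CA.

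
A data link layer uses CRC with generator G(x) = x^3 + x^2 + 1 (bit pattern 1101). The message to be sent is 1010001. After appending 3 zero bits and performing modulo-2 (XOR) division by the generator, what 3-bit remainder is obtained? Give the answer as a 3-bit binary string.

000

Append 3 zeros: 1010001000. Divide by 1101 (XOR where the leading bit is 1):
  pos 0: 1010 XOR 1101 = 0111
  pos 1: 1110 XOR 1101 = 0011
  pos 3: 1101 XOR 1101 = 0000
Remainder (last 3 bits) = 000. This is the CRC / FCS.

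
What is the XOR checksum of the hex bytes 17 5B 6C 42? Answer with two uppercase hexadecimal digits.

62

XOR the bytes together:
  start with 0x17
  0x17 ⊕ 0x5B = 0x4C
  0x4C ⊕ 0x6C = 0x20
  0x20 ⊕ 0x42 = 0x62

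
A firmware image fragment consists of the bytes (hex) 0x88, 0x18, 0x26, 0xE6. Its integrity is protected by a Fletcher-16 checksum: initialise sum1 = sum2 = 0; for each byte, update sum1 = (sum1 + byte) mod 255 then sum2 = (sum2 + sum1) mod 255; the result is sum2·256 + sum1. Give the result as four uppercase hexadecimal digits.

Running sums (mod 255):
  after byte 0 (0x88): sum1=136, sum2=136
  after byte 1 (0x18): sum1=160, sum2=41
  after byte 2 (0x26): sum1=198, sum2=239
  after byte 3 (0xE6): sum1=173, sum2=157
Checksum = sum2·256 + sum1 = 157·256 + 173 = 40365 = 0x9DAD.

9DAD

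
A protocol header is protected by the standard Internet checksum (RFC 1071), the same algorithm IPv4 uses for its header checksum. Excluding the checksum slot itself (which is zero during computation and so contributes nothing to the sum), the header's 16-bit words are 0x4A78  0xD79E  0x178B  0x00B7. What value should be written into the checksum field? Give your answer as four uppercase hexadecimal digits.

One's-complement addition (fold any carry out of bit 15 back into bit 0):
  0x4A78 + 0xD79E = 0x12216 → wrap carry → 0x2217
  0x2217 + 0x178B = 0x039A2
  0x39A2 + 0x00B7 = 0x03A59
One's-complement sum = 0x3A59.
Checksum = ~0x3A59 & 0xFFFF = 0xC5A6.

C5A6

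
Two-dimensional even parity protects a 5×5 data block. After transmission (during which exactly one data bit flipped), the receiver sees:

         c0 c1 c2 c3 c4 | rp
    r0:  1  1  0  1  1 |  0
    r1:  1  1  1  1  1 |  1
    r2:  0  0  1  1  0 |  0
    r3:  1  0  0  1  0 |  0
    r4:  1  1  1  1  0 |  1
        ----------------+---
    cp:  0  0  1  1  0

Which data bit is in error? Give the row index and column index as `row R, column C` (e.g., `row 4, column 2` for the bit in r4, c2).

Recompute each row's even parity and compare to rp:
  r0: data parity 0, sent rp 0 → ok
  r1: data parity 1, sent rp 1 → ok
  r2: data parity 0, sent rp 0 → ok
  r3: data parity 0, sent rp 0 → ok
  r4: data parity 0, sent rp 1 → mismatch
Recompute each column's even parity and compare to cp:
  c0: data parity 0, sent cp 0 → ok
  c1: data parity 1, sent cp 0 → mismatch
  c2: data parity 1, sent cp 1 → ok
  c3: data parity 1, sent cp 1 → ok
  c4: data parity 0, sent cp 0 → ok
Exactly one row (r4) and one column (c1) fail → the flipped bit is at their intersection.

row 4, column 1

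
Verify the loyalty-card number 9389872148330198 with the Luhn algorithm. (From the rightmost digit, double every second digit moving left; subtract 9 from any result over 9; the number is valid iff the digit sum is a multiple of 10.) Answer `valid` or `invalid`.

valid

From the right, keep odd positions and double even positions (subtract 9 from any doubled value over 9):
  doubled (positions 2,4,...): 9 0 6 8 4 7 7 9 → sum 50
  kept (positions 1,3,...): 8 1 3 8 1 7 9 3 → sum 40
Total = 90.
90 mod 10 = 0, so the number is valid.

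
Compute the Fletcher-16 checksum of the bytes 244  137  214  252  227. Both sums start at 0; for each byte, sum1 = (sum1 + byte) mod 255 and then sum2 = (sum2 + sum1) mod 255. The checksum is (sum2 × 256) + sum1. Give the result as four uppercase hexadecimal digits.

Running sums (mod 255):
  after byte 0 (244): sum1=244, sum2=244
  after byte 1 (137): sum1=126, sum2=115
  after byte 2 (214): sum1=85, sum2=200
  after byte 3 (252): sum1=82, sum2=27
  after byte 4 (227): sum1=54, sum2=81
Checksum = sum2·256 + sum1 = 81·256 + 54 = 20790 = 0x5136.

5136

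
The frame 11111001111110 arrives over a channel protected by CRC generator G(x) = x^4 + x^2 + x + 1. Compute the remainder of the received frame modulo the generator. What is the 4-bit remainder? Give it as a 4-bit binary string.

0010

Modulo-2 division of 11111001111110 by 10111:
  pos 0: 11111 XOR 10111 = 01000
  pos 1: 10000 XOR 10111 = 00111
  pos 3: 11101 XOR 10111 = 01010
  pos 4: 10101 XOR 10111 = 00010
  pos 7: 10111 XOR 10111 = 00000
Remainder = 0010 (nonzero — an error is detected).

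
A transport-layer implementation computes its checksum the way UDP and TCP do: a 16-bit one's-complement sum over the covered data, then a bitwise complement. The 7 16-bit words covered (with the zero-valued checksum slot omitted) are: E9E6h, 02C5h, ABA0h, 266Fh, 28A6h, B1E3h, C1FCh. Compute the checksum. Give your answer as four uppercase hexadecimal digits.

A4BD

One's-complement addition (fold any carry out of bit 15 back into bit 0):
  0xE9E6 + 0x02C5 = 0x0ECAB
  0xECAB + 0xABA0 = 0x1984B → wrap carry → 0x984C
  0x984C + 0x266F = 0x0BEBB
  0xBEBB + 0x28A6 = 0x0E761
  0xE761 + 0xB1E3 = 0x19944 → wrap carry → 0x9945
  0x9945 + 0xC1FC = 0x15B41 → wrap carry → 0x5B42
One's-complement sum = 0x5B42.
Checksum = ~0x5B42 & 0xFFFF = 0xA4BD.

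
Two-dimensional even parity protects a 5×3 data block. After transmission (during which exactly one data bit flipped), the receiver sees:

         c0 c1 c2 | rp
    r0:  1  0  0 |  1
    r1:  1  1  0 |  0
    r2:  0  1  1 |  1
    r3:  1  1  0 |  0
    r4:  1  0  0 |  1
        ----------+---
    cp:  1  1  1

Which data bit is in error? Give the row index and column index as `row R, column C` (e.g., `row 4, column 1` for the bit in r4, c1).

row 2, column 0

Recompute each row's even parity and compare to rp:
  r0: data parity 1, sent rp 1 → ok
  r1: data parity 0, sent rp 0 → ok
  r2: data parity 0, sent rp 1 → mismatch
  r3: data parity 0, sent rp 0 → ok
  r4: data parity 1, sent rp 1 → ok
Recompute each column's even parity and compare to cp:
  c0: data parity 0, sent cp 1 → mismatch
  c1: data parity 1, sent cp 1 → ok
  c2: data parity 1, sent cp 1 → ok
Exactly one row (r2) and one column (c0) fail → the flipped bit is at their intersection.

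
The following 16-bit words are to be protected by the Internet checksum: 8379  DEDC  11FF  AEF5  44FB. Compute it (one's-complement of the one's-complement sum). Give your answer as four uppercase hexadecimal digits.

97B9

One's-complement addition (fold any carry out of bit 15 back into bit 0):
  0x8379 + 0xDEDC = 0x16255 → wrap carry → 0x6256
  0x6256 + 0x11FF = 0x07455
  0x7455 + 0xAEF5 = 0x1234A → wrap carry → 0x234B
  0x234B + 0x44FB = 0x06846
One's-complement sum = 0x6846.
Checksum = ~0x6846 & 0xFFFF = 0x97B9.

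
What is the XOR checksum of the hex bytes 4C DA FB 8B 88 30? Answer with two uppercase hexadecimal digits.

5E

XOR the bytes together:
  start with 0x4C
  0x4C ⊕ 0xDA = 0x96
  0x96 ⊕ 0xFB = 0x6D
  0x6D ⊕ 0x8B = 0xE6
  0xE6 ⊕ 0x88 = 0x6E
  0x6E ⊕ 0x30 = 0x5E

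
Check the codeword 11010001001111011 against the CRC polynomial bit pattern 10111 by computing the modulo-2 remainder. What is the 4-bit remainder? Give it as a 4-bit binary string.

Modulo-2 division of 11010001001111011 by 10111:
  pos 0: 11010 XOR 10111 = 01101
  pos 1: 11010 XOR 10111 = 01101
  pos 2: 11010 XOR 10111 = 01101
  pos 3: 11011 XOR 10111 = 01100
  pos 4: 11000 XOR 10111 = 01111
  pos 5: 11110 XOR 10111 = 01001
  pos 6: 10011 XOR 10111 = 00100
  pos 8: 10011 XOR 10111 = 00100
  pos 10: 10010 XOR 10111 = 00101
  pos 12: 10111 XOR 10111 = 00000
Remainder = 0000 (zero — the frame passes the CRC check).

0000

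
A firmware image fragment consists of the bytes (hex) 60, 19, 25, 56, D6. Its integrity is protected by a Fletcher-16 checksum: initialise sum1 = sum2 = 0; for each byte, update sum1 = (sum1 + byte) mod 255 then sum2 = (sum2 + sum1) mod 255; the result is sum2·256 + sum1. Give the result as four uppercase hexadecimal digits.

Running sums (mod 255):
  after byte 0 (60): sum1=96, sum2=96
  after byte 1 (19): sum1=121, sum2=217
  after byte 2 (25): sum1=158, sum2=120
  after byte 3 (56): sum1=244, sum2=109
  after byte 4 (D6): sum1=203, sum2=57
Checksum = sum2·256 + sum1 = 57·256 + 203 = 14795 = 0x39CB.

39CB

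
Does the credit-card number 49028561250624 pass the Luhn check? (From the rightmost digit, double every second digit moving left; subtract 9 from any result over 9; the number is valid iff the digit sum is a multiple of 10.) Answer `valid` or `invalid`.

invalid

From the right, keep odd positions and double even positions (subtract 9 from any doubled value over 9):
  doubled (positions 2,4,...): 4 0 4 3 7 0 8 → sum 26
  kept (positions 1,3,...): 4 6 5 1 5 2 9 → sum 32
Total = 58.
58 mod 10 = 8, so the number is invalid.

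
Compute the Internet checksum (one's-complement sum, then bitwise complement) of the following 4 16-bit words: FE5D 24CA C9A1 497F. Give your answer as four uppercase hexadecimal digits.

One's-complement addition (fold any carry out of bit 15 back into bit 0):
  0xFE5D + 0x24CA = 0x12327 → wrap carry → 0x2328
  0x2328 + 0xC9A1 = 0x0ECC9
  0xECC9 + 0x497F = 0x13648 → wrap carry → 0x3649
One's-complement sum = 0x3649.
Checksum = ~0x3649 & 0xFFFF = 0xC9B6.

C9B6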